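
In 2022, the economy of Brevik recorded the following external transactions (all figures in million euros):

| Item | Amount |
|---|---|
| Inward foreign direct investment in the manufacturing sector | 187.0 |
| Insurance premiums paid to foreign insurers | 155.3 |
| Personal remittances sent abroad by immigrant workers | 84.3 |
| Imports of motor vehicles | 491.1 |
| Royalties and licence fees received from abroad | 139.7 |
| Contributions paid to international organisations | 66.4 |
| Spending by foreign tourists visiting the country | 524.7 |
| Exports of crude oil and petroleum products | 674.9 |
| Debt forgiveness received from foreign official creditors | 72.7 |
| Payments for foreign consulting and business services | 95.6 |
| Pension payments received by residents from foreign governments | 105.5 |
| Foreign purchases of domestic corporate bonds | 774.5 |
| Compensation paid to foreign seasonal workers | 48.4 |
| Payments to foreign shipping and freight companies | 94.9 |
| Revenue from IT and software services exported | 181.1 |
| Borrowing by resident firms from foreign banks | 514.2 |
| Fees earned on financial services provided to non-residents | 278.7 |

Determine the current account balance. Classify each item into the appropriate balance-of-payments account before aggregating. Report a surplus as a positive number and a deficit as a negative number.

868.6

Goods: -491.1 + 674.9 = 183.8
Services: 278.7 + 181.1 + 524.7 + 139.7 - 95.6 - 94.9 - 155.3 = 778.4
Primary income: -48.4
Secondary income: -66.4 - 84.3 + 105.5 = -45.2
Current account = 183.8 + 778.4 + (-48.4) + (-45.2) = 868.6
(Excluded from the current account — financial account: inward foreign direct investment in the manufacturing sector 187.0, foreign purchases of domestic corporate bonds 774.5, borrowing by resident firms from foreign banks 514.2; capital account: debt forgiveness received from foreign official creditors 72.7.)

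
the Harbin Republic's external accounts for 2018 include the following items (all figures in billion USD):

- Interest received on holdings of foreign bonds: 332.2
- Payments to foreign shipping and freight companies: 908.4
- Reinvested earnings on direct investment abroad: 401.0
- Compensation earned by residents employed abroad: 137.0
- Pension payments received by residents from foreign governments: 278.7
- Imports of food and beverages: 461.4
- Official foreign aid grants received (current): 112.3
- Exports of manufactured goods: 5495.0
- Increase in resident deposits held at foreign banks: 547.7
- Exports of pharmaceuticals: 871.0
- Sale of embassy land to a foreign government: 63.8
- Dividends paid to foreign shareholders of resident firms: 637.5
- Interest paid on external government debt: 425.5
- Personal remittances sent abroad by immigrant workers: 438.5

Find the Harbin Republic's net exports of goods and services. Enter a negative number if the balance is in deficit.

4996.2

Goods: 871.0 - 461.4 + 5495.0 = 5904.6
Services: -908.4
Trade balance = 5904.6 + (-908.4) = 4996.2
(Excluded from the trade balance — primary income: interest received on holdings of foreign bonds 332.2, reinvested earnings on direct investment abroad 401.0, compensation earned by residents employed abroad 137.0, dividends paid to foreign shareholders of resident firms 637.5, interest paid on external government debt 425.5; secondary income: pension payments received by residents from foreign governments 278.7, official foreign aid grants received (current) 112.3, personal remittances sent abroad by immigrant workers 438.5; financial account: increase in resident deposits held at foreign banks 547.7; capital account: sale of embassy land to a foreign government 63.8.)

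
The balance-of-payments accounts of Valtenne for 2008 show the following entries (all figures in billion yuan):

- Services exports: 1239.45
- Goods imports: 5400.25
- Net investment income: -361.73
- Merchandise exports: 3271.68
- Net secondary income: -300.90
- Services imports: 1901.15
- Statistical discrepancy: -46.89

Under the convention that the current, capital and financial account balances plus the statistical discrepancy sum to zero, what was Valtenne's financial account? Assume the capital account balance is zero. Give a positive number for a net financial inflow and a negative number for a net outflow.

Goods balance = 3271.68 - 5400.25 = -2128.57
Services balance = 1239.45 - 1901.15 = -661.70
Trade balance (goods + services) = -2128.57 + (-661.70) = -2790.27
Net primary income = -361.73
Net secondary income = -300.90
Current account = -2790.27 + (-361.73) + (-300.90) = -3452.90
Financial account = -(-3452.90 + (-46.89)) = 3499.79

3499.79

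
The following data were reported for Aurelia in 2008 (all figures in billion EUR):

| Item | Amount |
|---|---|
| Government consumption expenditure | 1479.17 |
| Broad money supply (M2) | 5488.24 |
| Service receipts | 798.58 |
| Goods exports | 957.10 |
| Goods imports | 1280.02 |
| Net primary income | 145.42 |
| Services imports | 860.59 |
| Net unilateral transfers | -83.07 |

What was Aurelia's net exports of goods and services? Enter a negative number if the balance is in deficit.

-384.93

Goods balance = 957.10 - 1280.02 = -322.92
Services balance = 798.58 - 860.59 = -62.01
Trade balance (goods + services) = -322.92 + (-62.01) = -384.93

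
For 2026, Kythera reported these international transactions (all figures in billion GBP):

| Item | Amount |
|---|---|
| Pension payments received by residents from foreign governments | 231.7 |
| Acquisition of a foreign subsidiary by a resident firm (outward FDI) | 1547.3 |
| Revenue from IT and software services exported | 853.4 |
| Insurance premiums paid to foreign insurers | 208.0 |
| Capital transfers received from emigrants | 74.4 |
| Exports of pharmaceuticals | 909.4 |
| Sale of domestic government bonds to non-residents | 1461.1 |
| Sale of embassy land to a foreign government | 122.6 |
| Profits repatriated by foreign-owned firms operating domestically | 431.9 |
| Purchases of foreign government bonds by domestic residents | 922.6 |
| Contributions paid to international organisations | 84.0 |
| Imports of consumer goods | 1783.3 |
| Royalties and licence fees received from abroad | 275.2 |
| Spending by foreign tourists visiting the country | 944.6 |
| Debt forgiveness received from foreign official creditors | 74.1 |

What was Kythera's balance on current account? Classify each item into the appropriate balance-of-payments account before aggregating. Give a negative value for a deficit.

707.1

Goods: 909.4 - 1783.3 = -873.9
Services: -208.0 + 944.6 + 275.2 + 853.4 = 1865.2
Primary income: -431.9
Secondary income: 231.7 - 84.0 = 147.7
Current account = (-873.9) + 1865.2 + (-431.9) + 147.7 = 707.1
(Excluded from the current account — financial account: acquisition of a foreign subsidiary by a resident firm (outward FDI) 1547.3, sale of domestic government bonds to non-residents 1461.1, purchases of foreign government bonds by domestic residents 922.6; capital account: capital transfers received from emigrants 74.4, sale of embassy land to a foreign government 122.6, debt forgiveness received from foreign official creditors 74.1.)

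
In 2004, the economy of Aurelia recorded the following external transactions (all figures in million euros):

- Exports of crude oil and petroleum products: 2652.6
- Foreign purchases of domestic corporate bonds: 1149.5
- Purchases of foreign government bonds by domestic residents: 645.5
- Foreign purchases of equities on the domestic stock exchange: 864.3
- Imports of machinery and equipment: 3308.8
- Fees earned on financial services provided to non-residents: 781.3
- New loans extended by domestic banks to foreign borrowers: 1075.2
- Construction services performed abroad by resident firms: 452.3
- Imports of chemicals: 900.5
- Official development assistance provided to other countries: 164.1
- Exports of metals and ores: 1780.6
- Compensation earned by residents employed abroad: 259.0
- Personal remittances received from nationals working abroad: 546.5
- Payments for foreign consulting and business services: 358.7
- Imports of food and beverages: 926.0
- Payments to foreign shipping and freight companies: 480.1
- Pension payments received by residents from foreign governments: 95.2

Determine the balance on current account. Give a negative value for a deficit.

429.3

Goods: -900.5 - 3308.8 + 1780.6 - 926.0 + 2652.6 = -702.1
Services: 452.3 + 781.3 - 358.7 - 480.1 = 394.8
Primary income: 259.0
Secondary income: 546.5 + 95.2 - 164.1 = 477.6
Current account = (-702.1) + 394.8 + 259.0 + 477.6 = 429.3
(Excluded from the current account — financial account: foreign purchases of domestic corporate bonds 1149.5, purchases of foreign government bonds by domestic residents 645.5, foreign purchases of equities on the domestic stock exchange 864.3, new loans extended by domestic banks to foreign borrowers 1075.2.)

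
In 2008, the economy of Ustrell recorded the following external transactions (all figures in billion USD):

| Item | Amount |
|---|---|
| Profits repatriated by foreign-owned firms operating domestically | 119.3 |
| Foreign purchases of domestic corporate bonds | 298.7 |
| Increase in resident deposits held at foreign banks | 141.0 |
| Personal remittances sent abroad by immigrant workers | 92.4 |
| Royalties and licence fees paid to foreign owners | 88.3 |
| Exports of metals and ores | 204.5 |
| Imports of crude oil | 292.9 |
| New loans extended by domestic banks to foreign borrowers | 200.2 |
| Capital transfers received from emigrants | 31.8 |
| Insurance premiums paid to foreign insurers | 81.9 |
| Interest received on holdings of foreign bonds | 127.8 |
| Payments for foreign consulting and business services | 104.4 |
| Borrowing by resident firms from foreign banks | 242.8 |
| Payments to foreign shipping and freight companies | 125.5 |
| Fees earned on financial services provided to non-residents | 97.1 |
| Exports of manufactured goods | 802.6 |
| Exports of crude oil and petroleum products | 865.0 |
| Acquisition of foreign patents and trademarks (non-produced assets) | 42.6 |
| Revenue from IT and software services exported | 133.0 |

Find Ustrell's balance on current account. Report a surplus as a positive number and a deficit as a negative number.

Goods: 204.5 + 865.0 - 292.9 + 802.6 = 1579.2
Services: -104.4 + 133.0 - 88.3 + 97.1 - 125.5 - 81.9 = -170.0
Primary income: -119.3 + 127.8 = 8.5
Secondary income: -92.4
Current account = 1579.2 + (-170.0) + 8.5 + (-92.4) = 1325.3
(Excluded from the current account — financial account: foreign purchases of domestic corporate bonds 298.7, increase in resident deposits held at foreign banks 141.0, new loans extended by domestic banks to foreign borrowers 200.2, borrowing by resident firms from foreign banks 242.8; capital account: capital transfers received from emigrants 31.8, acquisition of foreign patents and trademarks (non-produced assets) 42.6.)

1325.3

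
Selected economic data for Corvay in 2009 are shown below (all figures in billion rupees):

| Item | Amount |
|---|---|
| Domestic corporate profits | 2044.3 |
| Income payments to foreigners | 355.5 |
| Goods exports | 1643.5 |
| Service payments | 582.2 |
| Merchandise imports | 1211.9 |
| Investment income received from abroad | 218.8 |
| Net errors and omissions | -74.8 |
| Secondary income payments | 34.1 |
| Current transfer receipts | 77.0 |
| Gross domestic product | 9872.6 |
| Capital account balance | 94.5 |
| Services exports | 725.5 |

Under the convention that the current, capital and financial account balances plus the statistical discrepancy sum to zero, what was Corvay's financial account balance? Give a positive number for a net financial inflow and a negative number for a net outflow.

-500.8

Goods balance = 1643.5 - 1211.9 = 431.6
Services balance = 725.5 - 582.2 = 143.3
Trade balance (goods + services) = 431.6 + 143.3 = 574.9
Net primary income = 218.8 - 355.5 = -136.7
Net secondary income = 77.0 - 34.1 = 42.9
Current account = 574.9 + (-136.7) + 42.9 = 481.1
Financial account = -(481.1 + 94.5 + (-74.8)) = -500.8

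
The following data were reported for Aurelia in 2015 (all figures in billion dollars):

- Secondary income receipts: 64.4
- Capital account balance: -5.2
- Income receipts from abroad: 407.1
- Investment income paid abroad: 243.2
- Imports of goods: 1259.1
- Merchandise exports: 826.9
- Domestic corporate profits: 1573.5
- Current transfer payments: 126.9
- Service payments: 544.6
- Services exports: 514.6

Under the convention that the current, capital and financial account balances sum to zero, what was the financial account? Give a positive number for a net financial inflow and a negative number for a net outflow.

Goods balance = 826.9 - 1259.1 = -432.2
Services balance = 514.6 - 544.6 = -30.0
Trade balance (goods + services) = -432.2 + (-30.0) = -462.2
Net primary income = 407.1 - 243.2 = 163.9
Net secondary income = 64.4 - 126.9 = -62.5
Current account = -462.2 + 163.9 + (-62.5) = -360.8
Financial account = -(-360.8 + (-5.2)) = 366.0

366.0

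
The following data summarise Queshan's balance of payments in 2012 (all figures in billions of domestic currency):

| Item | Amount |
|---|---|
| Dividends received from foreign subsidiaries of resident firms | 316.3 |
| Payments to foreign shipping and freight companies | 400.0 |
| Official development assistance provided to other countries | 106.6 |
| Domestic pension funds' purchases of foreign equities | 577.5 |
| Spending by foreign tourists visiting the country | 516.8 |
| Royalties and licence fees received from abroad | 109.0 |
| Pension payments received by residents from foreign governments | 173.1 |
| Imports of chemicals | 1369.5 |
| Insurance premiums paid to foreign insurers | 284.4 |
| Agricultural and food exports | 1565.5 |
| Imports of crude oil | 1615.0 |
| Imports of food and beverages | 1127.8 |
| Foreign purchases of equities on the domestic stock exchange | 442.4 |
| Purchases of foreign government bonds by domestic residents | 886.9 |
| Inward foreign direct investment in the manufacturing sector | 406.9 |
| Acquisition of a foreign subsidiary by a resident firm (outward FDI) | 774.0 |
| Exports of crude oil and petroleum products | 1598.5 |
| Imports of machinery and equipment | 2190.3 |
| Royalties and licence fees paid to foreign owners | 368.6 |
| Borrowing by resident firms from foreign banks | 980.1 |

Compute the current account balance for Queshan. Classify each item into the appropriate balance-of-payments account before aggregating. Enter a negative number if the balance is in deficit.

-3183.0

Goods: -1615.0 - 2190.3 - 1127.8 - 1369.5 + 1598.5 + 1565.5 = -3138.6
Services: 109.0 + 516.8 - 284.4 - 368.6 - 400.0 = -427.2
Primary income: 316.3
Secondary income: 173.1 - 106.6 = 66.5
Current account = (-3138.6) + (-427.2) + 316.3 + 66.5 = -3183.0
(Excluded from the current account — financial account: domestic pension funds' purchases of foreign equities 577.5, foreign purchases of equities on the domestic stock exchange 442.4, purchases of foreign government bonds by domestic residents 886.9, inward foreign direct investment in the manufacturing sector 406.9, acquisition of a foreign subsidiary by a resident firm (outward FDI) 774.0, borrowing by resident firms from foreign banks 980.1.)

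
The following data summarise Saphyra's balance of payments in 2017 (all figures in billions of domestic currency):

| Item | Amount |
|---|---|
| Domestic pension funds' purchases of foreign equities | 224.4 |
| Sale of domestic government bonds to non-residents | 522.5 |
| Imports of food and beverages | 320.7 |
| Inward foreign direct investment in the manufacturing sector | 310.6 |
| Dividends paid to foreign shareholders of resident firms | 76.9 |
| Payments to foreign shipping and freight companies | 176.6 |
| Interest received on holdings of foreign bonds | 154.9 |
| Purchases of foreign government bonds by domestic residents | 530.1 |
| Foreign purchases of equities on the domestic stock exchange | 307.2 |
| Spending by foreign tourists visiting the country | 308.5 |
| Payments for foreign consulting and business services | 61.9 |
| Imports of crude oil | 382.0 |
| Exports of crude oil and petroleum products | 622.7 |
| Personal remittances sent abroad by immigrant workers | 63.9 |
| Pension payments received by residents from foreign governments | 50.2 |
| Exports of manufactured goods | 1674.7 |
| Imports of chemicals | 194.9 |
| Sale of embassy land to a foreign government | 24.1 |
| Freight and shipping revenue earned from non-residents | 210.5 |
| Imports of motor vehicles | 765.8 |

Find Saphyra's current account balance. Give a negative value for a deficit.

978.8

Goods: -194.9 - 765.8 + 1674.7 - 382.0 - 320.7 + 622.7 = 634.0
Services: -176.6 - 61.9 + 308.5 + 210.5 = 280.5
Primary income: -76.9 + 154.9 = 78.0
Secondary income: -63.9 + 50.2 = -13.7
Current account = 634.0 + 280.5 + 78.0 + (-13.7) = 978.8
(Excluded from the current account — financial account: domestic pension funds' purchases of foreign equities 224.4, sale of domestic government bonds to non-residents 522.5, inward foreign direct investment in the manufacturing sector 310.6, purchases of foreign government bonds by domestic residents 530.1, foreign purchases of equities on the domestic stock exchange 307.2; capital account: sale of embassy land to a foreign government 24.1.)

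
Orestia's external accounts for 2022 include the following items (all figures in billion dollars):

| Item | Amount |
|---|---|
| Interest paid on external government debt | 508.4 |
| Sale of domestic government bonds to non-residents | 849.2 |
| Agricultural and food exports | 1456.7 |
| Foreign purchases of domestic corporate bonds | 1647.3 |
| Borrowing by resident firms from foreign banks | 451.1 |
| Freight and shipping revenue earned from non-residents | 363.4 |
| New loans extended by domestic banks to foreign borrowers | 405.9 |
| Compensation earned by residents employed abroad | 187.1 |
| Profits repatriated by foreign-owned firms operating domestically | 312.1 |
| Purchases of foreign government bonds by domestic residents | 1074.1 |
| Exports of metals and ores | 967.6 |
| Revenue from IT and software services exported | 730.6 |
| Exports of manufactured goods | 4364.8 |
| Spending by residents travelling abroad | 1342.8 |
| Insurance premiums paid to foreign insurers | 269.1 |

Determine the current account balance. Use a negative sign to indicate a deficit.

5637.8

Goods: 4364.8 + 967.6 + 1456.7 = 6789.1
Services: -269.1 + 363.4 - 1342.8 + 730.6 = -517.9
Primary income: -508.4 - 312.1 + 187.1 = -633.4
Current account = 6789.1 + (-517.9) + (-633.4) = 5637.8
(Excluded from the current account — financial account: sale of domestic government bonds to non-residents 849.2, foreign purchases of domestic corporate bonds 1647.3, borrowing by resident firms from foreign banks 451.1, new loans extended by domestic banks to foreign borrowers 405.9, purchases of foreign government bonds by domestic residents 1074.1.)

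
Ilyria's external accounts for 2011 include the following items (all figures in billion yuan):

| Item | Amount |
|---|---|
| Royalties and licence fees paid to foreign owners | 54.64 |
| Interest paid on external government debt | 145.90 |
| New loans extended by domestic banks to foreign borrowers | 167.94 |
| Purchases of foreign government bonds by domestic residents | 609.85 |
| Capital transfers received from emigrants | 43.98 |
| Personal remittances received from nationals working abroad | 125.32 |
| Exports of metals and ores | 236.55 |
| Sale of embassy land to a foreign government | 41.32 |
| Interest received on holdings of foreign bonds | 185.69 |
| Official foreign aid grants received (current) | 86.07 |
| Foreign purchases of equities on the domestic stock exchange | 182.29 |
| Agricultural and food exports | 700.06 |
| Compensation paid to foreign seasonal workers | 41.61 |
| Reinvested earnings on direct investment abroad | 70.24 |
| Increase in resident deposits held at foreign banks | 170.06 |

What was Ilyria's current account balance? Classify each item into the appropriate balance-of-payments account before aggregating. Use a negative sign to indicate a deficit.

Goods: 236.55 + 700.06 = 936.61
Services: -54.64
Primary income: 185.69 - 41.61 + 70.24 - 145.90 = 68.42
Secondary income: 86.07 + 125.32 = 211.39
Current account = 936.61 + (-54.64) + 68.42 + 211.39 = 1161.78
(Excluded from the current account — financial account: new loans extended by domestic banks to foreign borrowers 167.94, purchases of foreign government bonds by domestic residents 609.85, foreign purchases of equities on the domestic stock exchange 182.29, increase in resident deposits held at foreign banks 170.06; capital account: capital transfers received from emigrants 43.98, sale of embassy land to a foreign government 41.32.)

1161.78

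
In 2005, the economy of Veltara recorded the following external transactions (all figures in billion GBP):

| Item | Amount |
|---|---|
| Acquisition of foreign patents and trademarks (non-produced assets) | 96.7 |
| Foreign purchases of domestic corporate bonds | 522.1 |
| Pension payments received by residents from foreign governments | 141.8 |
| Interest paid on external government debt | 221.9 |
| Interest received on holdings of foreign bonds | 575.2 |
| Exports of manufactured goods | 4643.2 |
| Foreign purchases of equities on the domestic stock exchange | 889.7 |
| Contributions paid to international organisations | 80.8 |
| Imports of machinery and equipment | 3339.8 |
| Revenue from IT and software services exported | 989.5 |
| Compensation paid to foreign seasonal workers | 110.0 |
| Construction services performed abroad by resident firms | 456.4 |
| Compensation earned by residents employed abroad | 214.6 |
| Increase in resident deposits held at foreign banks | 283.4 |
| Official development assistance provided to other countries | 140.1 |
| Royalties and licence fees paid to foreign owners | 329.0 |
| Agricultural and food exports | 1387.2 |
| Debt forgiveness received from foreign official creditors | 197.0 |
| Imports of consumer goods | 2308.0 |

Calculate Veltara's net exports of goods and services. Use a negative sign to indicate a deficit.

1499.5

Goods: 4643.2 - 2308.0 + 1387.2 - 3339.8 = 382.6
Services: -329.0 + 456.4 + 989.5 = 1116.9
Trade balance = 382.6 + 1116.9 = 1499.5
(Excluded from the trade balance — capital account: acquisition of foreign patents and trademarks (non-produced assets) 96.7, debt forgiveness received from foreign official creditors 197.0; financial account: foreign purchases of domestic corporate bonds 522.1, foreign purchases of equities on the domestic stock exchange 889.7, increase in resident deposits held at foreign banks 283.4; secondary income: pension payments received by residents from foreign governments 141.8, contributions paid to international organisations 80.8, official development assistance provided to other countries 140.1; primary income: interest paid on external government debt 221.9, interest received on holdings of foreign bonds 575.2, compensation paid to foreign seasonal workers 110.0, compensation earned by residents employed abroad 214.6.)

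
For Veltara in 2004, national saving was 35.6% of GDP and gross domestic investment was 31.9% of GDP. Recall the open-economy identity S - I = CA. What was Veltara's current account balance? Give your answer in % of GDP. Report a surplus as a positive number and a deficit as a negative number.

3.7

CA = S - I = 35.6 - 31.9 = 3.7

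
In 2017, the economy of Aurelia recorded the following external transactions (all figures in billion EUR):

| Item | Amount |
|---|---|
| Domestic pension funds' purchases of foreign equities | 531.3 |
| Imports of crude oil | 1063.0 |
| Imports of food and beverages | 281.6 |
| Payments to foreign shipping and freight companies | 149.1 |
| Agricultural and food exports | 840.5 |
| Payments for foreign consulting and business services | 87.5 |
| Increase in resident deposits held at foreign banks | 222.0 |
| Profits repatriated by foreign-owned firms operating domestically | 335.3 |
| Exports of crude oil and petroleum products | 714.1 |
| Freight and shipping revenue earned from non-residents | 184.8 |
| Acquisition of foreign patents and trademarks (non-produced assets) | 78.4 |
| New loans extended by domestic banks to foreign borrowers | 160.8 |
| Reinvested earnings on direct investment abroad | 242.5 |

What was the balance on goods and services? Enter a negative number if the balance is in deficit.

Goods: -281.6 + 714.1 - 1063.0 + 840.5 = 210.0
Services: -87.5 - 149.1 + 184.8 = -51.8
Trade balance = 210.0 + (-51.8) = 158.2
(Excluded from the trade balance — financial account: domestic pension funds' purchases of foreign equities 531.3, increase in resident deposits held at foreign banks 222.0, new loans extended by domestic banks to foreign borrowers 160.8; primary income: profits repatriated by foreign-owned firms operating domestically 335.3, reinvested earnings on direct investment abroad 242.5; capital account: acquisition of foreign patents and trademarks (non-produced assets) 78.4.)

158.2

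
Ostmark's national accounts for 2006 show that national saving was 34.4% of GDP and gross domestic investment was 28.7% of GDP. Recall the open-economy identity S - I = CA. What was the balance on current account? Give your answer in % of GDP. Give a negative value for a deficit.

CA = S - I = 34.4 - 28.7 = 5.7

5.7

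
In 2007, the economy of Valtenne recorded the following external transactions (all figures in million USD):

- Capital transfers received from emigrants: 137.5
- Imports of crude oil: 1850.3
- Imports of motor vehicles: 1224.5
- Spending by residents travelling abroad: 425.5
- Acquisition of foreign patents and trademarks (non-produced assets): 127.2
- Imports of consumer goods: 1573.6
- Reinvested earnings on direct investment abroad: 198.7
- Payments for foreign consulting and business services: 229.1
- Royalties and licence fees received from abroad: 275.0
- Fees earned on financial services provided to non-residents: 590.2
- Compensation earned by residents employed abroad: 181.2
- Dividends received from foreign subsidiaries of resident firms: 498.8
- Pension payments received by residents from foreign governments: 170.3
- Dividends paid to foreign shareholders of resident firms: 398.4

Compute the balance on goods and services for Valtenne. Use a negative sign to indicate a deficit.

-4437.8

Goods: -1850.3 - 1224.5 - 1573.6 = -4648.4
Services: 275.0 + 590.2 - 425.5 - 229.1 = 210.6
Trade balance = -4648.4 + 210.6 = -4437.8
(Excluded from the trade balance — capital account: capital transfers received from emigrants 137.5, acquisition of foreign patents and trademarks (non-produced assets) 127.2; primary income: reinvested earnings on direct investment abroad 198.7, compensation earned by residents employed abroad 181.2, dividends received from foreign subsidiaries of resident firms 498.8, dividends paid to foreign shareholders of resident firms 398.4; secondary income: pension payments received by residents from foreign governments 170.3.)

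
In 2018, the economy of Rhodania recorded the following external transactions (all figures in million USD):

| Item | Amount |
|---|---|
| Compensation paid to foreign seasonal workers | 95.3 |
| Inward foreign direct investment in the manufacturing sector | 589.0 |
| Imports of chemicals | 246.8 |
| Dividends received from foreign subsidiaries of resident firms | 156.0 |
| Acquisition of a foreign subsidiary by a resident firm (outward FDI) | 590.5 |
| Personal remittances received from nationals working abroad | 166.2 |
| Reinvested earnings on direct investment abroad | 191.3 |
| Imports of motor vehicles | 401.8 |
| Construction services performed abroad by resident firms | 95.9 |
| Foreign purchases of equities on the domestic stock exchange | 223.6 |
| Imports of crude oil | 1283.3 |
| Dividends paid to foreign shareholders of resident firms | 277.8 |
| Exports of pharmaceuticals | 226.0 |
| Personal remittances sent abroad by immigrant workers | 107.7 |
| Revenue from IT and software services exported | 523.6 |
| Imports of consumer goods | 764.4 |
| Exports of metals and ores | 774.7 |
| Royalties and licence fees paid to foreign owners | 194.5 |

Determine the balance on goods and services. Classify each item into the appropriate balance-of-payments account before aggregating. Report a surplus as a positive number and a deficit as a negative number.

-1270.6

Goods: 226.0 - 764.4 + 774.7 - 1283.3 - 246.8 - 401.8 = -1695.6
Services: -194.5 + 523.6 + 95.9 = 425.0
Trade balance = -1695.6 + 425.0 = -1270.6
(Excluded from the trade balance — primary income: compensation paid to foreign seasonal workers 95.3, dividends received from foreign subsidiaries of resident firms 156.0, reinvested earnings on direct investment abroad 191.3, dividends paid to foreign shareholders of resident firms 277.8; financial account: inward foreign direct investment in the manufacturing sector 589.0, acquisition of a foreign subsidiary by a resident firm (outward FDI) 590.5, foreign purchases of equities on the domestic stock exchange 223.6; secondary income: personal remittances received from nationals working abroad 166.2, personal remittances sent abroad by immigrant workers 107.7.)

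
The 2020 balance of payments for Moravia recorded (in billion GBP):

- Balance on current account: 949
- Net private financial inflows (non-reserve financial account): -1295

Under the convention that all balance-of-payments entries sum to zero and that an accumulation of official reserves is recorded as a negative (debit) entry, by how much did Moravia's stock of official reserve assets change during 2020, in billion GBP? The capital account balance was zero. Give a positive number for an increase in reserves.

-346

Official reserve transactions balance = -(949 + (-1295)) = 346
An accumulation of reserves is recorded as a debit (negative entry), so the change in the stock of reserves is the negative of that balance.
Change in official reserves = -(346) = -346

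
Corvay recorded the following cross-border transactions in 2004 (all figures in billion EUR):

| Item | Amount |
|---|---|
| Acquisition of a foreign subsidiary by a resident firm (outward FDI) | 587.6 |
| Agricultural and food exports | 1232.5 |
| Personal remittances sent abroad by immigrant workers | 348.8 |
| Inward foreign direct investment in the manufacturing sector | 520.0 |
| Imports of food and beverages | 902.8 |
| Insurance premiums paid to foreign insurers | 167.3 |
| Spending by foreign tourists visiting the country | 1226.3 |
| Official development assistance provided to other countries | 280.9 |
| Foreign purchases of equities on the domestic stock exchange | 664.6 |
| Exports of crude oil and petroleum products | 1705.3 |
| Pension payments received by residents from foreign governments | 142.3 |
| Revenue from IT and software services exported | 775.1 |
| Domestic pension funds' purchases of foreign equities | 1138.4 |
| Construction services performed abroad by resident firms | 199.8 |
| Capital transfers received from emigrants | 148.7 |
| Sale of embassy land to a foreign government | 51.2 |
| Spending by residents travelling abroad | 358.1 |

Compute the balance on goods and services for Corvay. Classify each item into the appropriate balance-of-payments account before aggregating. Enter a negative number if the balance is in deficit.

Goods: 1705.3 + 1232.5 - 902.8 = 2035.0
Services: 1226.3 - 167.3 + 199.8 - 358.1 + 775.1 = 1675.8
Trade balance = 2035.0 + 1675.8 = 3710.8
(Excluded from the trade balance — financial account: acquisition of a foreign subsidiary by a resident firm (outward FDI) 587.6, inward foreign direct investment in the manufacturing sector 520.0, foreign purchases of equities on the domestic stock exchange 664.6, domestic pension funds' purchases of foreign equities 1138.4; secondary income: personal remittances sent abroad by immigrant workers 348.8, official development assistance provided to other countries 280.9, pension payments received by residents from foreign governments 142.3; capital account: capital transfers received from emigrants 148.7, sale of embassy land to a foreign government 51.2.)

3710.8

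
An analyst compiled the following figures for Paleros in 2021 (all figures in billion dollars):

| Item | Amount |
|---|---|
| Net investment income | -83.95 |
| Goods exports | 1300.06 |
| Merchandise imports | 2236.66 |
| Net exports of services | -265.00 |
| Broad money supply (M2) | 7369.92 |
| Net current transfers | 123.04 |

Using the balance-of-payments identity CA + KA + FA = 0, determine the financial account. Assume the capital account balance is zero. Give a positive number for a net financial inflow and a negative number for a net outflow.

1162.51

Goods balance = 1300.06 - 2236.66 = -936.60
Services balance = -265.00
Trade balance (goods + services) = -936.60 + (-265.00) = -1201.60
Net primary income = -83.95
Net secondary income = 123.04
Current account = -1201.60 + (-83.95) + 123.04 = -1162.51
Financial account = -(-1162.51) = 1162.51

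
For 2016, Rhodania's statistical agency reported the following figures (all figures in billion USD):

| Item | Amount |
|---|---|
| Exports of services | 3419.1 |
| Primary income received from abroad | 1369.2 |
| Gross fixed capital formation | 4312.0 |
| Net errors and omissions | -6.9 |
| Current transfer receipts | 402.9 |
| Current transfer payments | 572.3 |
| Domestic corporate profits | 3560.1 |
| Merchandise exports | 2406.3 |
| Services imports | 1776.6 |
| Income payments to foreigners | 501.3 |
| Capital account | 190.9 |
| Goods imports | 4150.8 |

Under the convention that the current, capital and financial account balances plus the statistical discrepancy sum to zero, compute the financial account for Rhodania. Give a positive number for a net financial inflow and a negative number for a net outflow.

Goods balance = 2406.3 - 4150.8 = -1744.5
Services balance = 3419.1 - 1776.6 = 1642.5
Trade balance (goods + services) = -1744.5 + 1642.5 = -102.0
Net primary income = 1369.2 - 501.3 = 867.9
Net secondary income = 402.9 - 572.3 = -169.4
Current account = -102.0 + 867.9 + (-169.4) = 596.5
Financial account = -(596.5 + 190.9 + (-6.9)) = -780.5

-780.5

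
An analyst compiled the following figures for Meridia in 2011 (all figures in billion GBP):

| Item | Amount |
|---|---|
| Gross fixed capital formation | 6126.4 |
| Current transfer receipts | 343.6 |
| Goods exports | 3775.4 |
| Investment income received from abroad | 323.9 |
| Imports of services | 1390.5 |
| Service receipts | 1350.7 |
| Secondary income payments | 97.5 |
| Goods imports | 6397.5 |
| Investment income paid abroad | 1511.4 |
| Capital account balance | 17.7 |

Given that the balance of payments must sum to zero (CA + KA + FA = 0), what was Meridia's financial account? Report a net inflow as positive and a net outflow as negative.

3585.6

Goods balance = 3775.4 - 6397.5 = -2622.1
Services balance = 1350.7 - 1390.5 = -39.8
Trade balance (goods + services) = -2622.1 + (-39.8) = -2661.9
Net primary income = 323.9 - 1511.4 = -1187.5
Net secondary income = 343.6 - 97.5 = 246.1
Current account = -2661.9 + (-1187.5) + 246.1 = -3603.3
Financial account = -(-3603.3 + 17.7) = 3585.6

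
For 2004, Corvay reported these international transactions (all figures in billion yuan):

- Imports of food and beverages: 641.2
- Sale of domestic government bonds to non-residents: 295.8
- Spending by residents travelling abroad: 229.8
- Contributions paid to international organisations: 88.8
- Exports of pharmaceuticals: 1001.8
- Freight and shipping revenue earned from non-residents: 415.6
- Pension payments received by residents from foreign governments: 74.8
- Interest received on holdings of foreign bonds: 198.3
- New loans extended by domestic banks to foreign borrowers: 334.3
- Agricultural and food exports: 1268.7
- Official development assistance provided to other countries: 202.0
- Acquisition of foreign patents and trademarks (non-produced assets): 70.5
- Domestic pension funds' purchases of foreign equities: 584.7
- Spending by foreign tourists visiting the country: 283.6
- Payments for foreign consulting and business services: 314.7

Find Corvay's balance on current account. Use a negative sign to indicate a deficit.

Goods: 1268.7 - 641.2 + 1001.8 = 1629.3
Services: -229.8 + 283.6 - 314.7 + 415.6 = 154.7
Primary income: 198.3
Secondary income: -202.0 - 88.8 + 74.8 = -216.0
Current account = 1629.3 + 154.7 + 198.3 + (-216.0) = 1766.3
(Excluded from the current account — financial account: sale of domestic government bonds to non-residents 295.8, new loans extended by domestic banks to foreign borrowers 334.3, domestic pension funds' purchases of foreign equities 584.7; capital account: acquisition of foreign patents and trademarks (non-produced assets) 70.5.)

1766.3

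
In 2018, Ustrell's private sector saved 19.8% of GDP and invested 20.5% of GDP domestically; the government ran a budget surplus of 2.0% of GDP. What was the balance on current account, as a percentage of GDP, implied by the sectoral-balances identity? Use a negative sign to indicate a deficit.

1.3

By the sectoral-balances identity, CA = (S_private - I) + (T - G).
Private balance = 19.8 - 20.5 = -0.7
Government balance (T - G) = 2.0
CA = -0.7 + 2.0 = 1.3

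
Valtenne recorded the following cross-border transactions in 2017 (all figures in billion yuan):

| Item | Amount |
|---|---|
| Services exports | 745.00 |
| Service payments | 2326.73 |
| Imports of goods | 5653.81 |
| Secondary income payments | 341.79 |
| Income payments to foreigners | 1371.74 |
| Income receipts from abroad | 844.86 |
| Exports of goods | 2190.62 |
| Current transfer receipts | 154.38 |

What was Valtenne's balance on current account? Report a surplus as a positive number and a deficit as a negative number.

-5759.21

Goods balance = 2190.62 - 5653.81 = -3463.19
Services balance = 745.00 - 2326.73 = -1581.73
Trade balance (goods + services) = -3463.19 + (-1581.73) = -5044.92
Net primary income = 844.86 - 1371.74 = -526.88
Net secondary income = 154.38 - 341.79 = -187.41
Current account = -5044.92 + (-526.88) + (-187.41) = -5759.21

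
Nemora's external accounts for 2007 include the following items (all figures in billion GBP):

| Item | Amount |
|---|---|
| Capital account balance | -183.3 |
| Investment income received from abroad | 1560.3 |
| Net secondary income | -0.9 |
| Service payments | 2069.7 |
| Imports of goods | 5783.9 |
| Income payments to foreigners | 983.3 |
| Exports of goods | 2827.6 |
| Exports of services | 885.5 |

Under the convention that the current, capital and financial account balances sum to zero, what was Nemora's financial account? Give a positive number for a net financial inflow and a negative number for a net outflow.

Goods balance = 2827.6 - 5783.9 = -2956.3
Services balance = 885.5 - 2069.7 = -1184.2
Trade balance (goods + services) = -2956.3 + (-1184.2) = -4140.5
Net primary income = 1560.3 - 983.3 = 577.0
Net secondary income = -0.9
Current account = -4140.5 + 577.0 + (-0.9) = -3564.4
Financial account = -(-3564.4 + (-183.3)) = 3747.7

3747.7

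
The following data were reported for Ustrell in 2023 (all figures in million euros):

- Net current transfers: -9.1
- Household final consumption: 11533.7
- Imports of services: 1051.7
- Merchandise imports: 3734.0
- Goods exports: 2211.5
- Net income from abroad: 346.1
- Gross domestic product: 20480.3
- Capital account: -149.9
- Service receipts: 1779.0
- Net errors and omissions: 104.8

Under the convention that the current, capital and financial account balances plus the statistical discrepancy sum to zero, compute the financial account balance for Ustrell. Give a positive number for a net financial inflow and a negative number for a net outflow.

Goods balance = 2211.5 - 3734.0 = -1522.5
Services balance = 1779.0 - 1051.7 = 727.3
Trade balance (goods + services) = -1522.5 + 727.3 = -795.2
Net primary income = 346.1
Net secondary income = -9.1
Current account = -795.2 + 346.1 + (-9.1) = -458.2
Financial account = -(-458.2 + (-149.9) + 104.8) = 503.3

503.3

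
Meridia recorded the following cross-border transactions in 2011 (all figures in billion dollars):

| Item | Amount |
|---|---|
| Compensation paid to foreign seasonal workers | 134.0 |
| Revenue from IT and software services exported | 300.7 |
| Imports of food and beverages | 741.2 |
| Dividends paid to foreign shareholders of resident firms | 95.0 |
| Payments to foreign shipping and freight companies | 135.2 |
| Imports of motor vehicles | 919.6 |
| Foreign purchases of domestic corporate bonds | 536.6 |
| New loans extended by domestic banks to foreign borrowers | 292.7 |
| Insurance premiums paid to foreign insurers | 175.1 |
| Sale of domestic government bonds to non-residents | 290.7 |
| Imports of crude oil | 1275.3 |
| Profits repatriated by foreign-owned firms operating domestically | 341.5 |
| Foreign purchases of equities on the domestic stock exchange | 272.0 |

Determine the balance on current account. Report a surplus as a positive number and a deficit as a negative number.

-3516.2

Goods: -1275.3 - 741.2 - 919.6 = -2936.1
Services: 300.7 - 175.1 - 135.2 = -9.6
Primary income: -341.5 - 134.0 - 95.0 = -570.5
Current account = (-2936.1) + (-9.6) + (-570.5) = -3516.2
(Excluded from the current account — financial account: foreign purchases of domestic corporate bonds 536.6, new loans extended by domestic banks to foreign borrowers 292.7, sale of domestic government bonds to non-residents 290.7, foreign purchases of equities on the domestic stock exchange 272.0.)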